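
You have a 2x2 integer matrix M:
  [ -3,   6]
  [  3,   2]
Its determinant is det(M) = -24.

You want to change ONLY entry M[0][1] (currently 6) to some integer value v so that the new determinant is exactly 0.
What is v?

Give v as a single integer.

Answer: -2

Derivation:
det is linear in entry M[0][1]: det = old_det + (v - 6) * C_01
Cofactor C_01 = -3
Want det = 0: -24 + (v - 6) * -3 = 0
  (v - 6) = 24 / -3 = -8
  v = 6 + (-8) = -2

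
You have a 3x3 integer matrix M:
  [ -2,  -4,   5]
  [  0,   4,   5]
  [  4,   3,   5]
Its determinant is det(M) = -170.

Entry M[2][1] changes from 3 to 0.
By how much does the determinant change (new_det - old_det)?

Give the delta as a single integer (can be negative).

Cofactor C_21 = 10
Entry delta = 0 - 3 = -3
Det delta = entry_delta * cofactor = -3 * 10 = -30

Answer: -30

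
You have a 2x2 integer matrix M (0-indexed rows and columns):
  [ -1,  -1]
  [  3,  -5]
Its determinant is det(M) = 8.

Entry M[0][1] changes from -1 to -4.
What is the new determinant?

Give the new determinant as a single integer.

det is linear in row 0: changing M[0][1] by delta changes det by delta * cofactor(0,1).
Cofactor C_01 = (-1)^(0+1) * minor(0,1) = -3
Entry delta = -4 - -1 = -3
Det delta = -3 * -3 = 9
New det = 8 + 9 = 17

Answer: 17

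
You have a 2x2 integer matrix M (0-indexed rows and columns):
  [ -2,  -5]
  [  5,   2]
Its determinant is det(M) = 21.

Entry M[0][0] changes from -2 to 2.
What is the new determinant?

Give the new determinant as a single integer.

Answer: 29

Derivation:
det is linear in row 0: changing M[0][0] by delta changes det by delta * cofactor(0,0).
Cofactor C_00 = (-1)^(0+0) * minor(0,0) = 2
Entry delta = 2 - -2 = 4
Det delta = 4 * 2 = 8
New det = 21 + 8 = 29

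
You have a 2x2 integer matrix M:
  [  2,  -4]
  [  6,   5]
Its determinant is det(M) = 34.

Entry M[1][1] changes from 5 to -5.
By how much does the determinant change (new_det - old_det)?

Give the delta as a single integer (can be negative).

Cofactor C_11 = 2
Entry delta = -5 - 5 = -10
Det delta = entry_delta * cofactor = -10 * 2 = -20

Answer: -20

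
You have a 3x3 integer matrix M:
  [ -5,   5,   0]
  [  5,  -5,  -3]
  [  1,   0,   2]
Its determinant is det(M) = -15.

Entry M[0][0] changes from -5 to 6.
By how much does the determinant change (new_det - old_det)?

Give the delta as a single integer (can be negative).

Cofactor C_00 = -10
Entry delta = 6 - -5 = 11
Det delta = entry_delta * cofactor = 11 * -10 = -110

Answer: -110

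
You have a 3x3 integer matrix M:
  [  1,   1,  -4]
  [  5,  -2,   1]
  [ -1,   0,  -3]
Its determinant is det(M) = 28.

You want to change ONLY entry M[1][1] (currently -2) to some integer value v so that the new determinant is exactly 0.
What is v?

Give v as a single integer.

det is linear in entry M[1][1]: det = old_det + (v - -2) * C_11
Cofactor C_11 = -7
Want det = 0: 28 + (v - -2) * -7 = 0
  (v - -2) = -28 / -7 = 4
  v = -2 + (4) = 2

Answer: 2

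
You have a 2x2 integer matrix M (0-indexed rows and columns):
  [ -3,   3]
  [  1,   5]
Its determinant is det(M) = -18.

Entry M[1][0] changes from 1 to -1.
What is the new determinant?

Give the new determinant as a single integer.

Answer: -12

Derivation:
det is linear in row 1: changing M[1][0] by delta changes det by delta * cofactor(1,0).
Cofactor C_10 = (-1)^(1+0) * minor(1,0) = -3
Entry delta = -1 - 1 = -2
Det delta = -2 * -3 = 6
New det = -18 + 6 = -12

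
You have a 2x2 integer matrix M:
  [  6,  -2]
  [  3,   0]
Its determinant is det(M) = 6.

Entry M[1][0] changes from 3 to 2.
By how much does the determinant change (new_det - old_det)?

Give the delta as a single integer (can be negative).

Cofactor C_10 = 2
Entry delta = 2 - 3 = -1
Det delta = entry_delta * cofactor = -1 * 2 = -2

Answer: -2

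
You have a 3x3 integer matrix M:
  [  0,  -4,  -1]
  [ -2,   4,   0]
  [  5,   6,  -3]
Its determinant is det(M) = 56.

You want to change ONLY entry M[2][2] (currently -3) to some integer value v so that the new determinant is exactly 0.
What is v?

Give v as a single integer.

det is linear in entry M[2][2]: det = old_det + (v - -3) * C_22
Cofactor C_22 = -8
Want det = 0: 56 + (v - -3) * -8 = 0
  (v - -3) = -56 / -8 = 7
  v = -3 + (7) = 4

Answer: 4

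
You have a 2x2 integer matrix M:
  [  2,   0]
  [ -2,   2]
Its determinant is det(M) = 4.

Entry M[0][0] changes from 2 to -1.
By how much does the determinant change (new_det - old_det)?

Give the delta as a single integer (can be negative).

Cofactor C_00 = 2
Entry delta = -1 - 2 = -3
Det delta = entry_delta * cofactor = -3 * 2 = -6

Answer: -6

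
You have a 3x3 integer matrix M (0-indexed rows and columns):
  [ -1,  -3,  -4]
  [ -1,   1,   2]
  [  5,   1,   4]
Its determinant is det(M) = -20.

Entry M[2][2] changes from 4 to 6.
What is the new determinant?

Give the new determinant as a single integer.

Answer: -28

Derivation:
det is linear in row 2: changing M[2][2] by delta changes det by delta * cofactor(2,2).
Cofactor C_22 = (-1)^(2+2) * minor(2,2) = -4
Entry delta = 6 - 4 = 2
Det delta = 2 * -4 = -8
New det = -20 + -8 = -28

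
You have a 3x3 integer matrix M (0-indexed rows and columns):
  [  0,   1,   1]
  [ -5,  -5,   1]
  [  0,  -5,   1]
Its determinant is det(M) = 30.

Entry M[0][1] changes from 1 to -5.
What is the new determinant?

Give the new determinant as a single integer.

det is linear in row 0: changing M[0][1] by delta changes det by delta * cofactor(0,1).
Cofactor C_01 = (-1)^(0+1) * minor(0,1) = 5
Entry delta = -5 - 1 = -6
Det delta = -6 * 5 = -30
New det = 30 + -30 = 0

Answer: 0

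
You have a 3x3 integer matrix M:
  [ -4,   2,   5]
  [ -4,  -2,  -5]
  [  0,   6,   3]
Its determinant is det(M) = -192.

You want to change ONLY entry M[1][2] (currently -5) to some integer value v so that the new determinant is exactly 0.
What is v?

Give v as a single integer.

Answer: 3

Derivation:
det is linear in entry M[1][2]: det = old_det + (v - -5) * C_12
Cofactor C_12 = 24
Want det = 0: -192 + (v - -5) * 24 = 0
  (v - -5) = 192 / 24 = 8
  v = -5 + (8) = 3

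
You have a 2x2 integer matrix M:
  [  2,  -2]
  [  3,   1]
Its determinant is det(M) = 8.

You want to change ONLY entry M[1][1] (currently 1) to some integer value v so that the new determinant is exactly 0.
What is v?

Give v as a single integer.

det is linear in entry M[1][1]: det = old_det + (v - 1) * C_11
Cofactor C_11 = 2
Want det = 0: 8 + (v - 1) * 2 = 0
  (v - 1) = -8 / 2 = -4
  v = 1 + (-4) = -3

Answer: -3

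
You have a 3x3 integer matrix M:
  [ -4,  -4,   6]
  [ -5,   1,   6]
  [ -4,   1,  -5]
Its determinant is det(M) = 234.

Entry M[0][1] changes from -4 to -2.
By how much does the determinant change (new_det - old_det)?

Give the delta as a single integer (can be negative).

Answer: -98

Derivation:
Cofactor C_01 = -49
Entry delta = -2 - -4 = 2
Det delta = entry_delta * cofactor = 2 * -49 = -98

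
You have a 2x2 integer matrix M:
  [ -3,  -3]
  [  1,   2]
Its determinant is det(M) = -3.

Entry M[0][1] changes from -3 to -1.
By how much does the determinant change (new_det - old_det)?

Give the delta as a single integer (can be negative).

Cofactor C_01 = -1
Entry delta = -1 - -3 = 2
Det delta = entry_delta * cofactor = 2 * -1 = -2

Answer: -2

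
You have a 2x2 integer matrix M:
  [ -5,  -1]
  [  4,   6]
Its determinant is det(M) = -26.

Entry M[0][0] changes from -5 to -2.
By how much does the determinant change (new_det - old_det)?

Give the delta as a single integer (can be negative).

Cofactor C_00 = 6
Entry delta = -2 - -5 = 3
Det delta = entry_delta * cofactor = 3 * 6 = 18

Answer: 18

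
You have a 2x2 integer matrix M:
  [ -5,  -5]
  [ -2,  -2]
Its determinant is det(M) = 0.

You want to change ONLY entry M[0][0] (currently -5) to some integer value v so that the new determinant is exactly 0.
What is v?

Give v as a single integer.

Answer: -5

Derivation:
det is linear in entry M[0][0]: det = old_det + (v - -5) * C_00
Cofactor C_00 = -2
Want det = 0: 0 + (v - -5) * -2 = 0
  (v - -5) = 0 / -2 = 0
  v = -5 + (0) = -5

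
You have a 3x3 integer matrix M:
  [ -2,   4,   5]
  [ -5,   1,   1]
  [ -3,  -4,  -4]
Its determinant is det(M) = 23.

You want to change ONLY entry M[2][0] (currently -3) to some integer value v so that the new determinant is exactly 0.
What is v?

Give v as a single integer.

Answer: 20

Derivation:
det is linear in entry M[2][0]: det = old_det + (v - -3) * C_20
Cofactor C_20 = -1
Want det = 0: 23 + (v - -3) * -1 = 0
  (v - -3) = -23 / -1 = 23
  v = -3 + (23) = 20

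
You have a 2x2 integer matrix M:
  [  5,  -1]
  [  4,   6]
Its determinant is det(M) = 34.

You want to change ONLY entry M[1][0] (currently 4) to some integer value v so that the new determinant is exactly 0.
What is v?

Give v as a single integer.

Answer: -30

Derivation:
det is linear in entry M[1][0]: det = old_det + (v - 4) * C_10
Cofactor C_10 = 1
Want det = 0: 34 + (v - 4) * 1 = 0
  (v - 4) = -34 / 1 = -34
  v = 4 + (-34) = -30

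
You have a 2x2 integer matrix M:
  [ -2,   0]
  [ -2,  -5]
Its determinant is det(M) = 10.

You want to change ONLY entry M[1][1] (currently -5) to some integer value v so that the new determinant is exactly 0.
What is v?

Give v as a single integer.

Answer: 0

Derivation:
det is linear in entry M[1][1]: det = old_det + (v - -5) * C_11
Cofactor C_11 = -2
Want det = 0: 10 + (v - -5) * -2 = 0
  (v - -5) = -10 / -2 = 5
  v = -5 + (5) = 0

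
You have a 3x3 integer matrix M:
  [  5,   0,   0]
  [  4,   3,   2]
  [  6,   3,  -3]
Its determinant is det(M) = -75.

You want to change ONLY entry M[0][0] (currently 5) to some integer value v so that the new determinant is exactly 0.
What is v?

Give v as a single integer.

Answer: 0

Derivation:
det is linear in entry M[0][0]: det = old_det + (v - 5) * C_00
Cofactor C_00 = -15
Want det = 0: -75 + (v - 5) * -15 = 0
  (v - 5) = 75 / -15 = -5
  v = 5 + (-5) = 0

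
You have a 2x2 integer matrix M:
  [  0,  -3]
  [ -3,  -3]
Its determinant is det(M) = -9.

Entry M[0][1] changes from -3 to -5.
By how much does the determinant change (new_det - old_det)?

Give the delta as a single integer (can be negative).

Answer: -6

Derivation:
Cofactor C_01 = 3
Entry delta = -5 - -3 = -2
Det delta = entry_delta * cofactor = -2 * 3 = -6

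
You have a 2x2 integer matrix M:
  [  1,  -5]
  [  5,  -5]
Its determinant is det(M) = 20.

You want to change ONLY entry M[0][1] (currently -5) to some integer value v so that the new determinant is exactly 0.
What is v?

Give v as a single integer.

Answer: -1

Derivation:
det is linear in entry M[0][1]: det = old_det + (v - -5) * C_01
Cofactor C_01 = -5
Want det = 0: 20 + (v - -5) * -5 = 0
  (v - -5) = -20 / -5 = 4
  v = -5 + (4) = -1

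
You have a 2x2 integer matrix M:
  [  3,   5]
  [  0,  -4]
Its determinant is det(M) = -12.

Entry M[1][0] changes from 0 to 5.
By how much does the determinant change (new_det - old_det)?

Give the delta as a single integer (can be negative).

Cofactor C_10 = -5
Entry delta = 5 - 0 = 5
Det delta = entry_delta * cofactor = 5 * -5 = -25

Answer: -25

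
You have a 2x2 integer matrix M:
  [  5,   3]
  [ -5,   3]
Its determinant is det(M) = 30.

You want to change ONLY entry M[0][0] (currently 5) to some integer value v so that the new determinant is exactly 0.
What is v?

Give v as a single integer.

Answer: -5

Derivation:
det is linear in entry M[0][0]: det = old_det + (v - 5) * C_00
Cofactor C_00 = 3
Want det = 0: 30 + (v - 5) * 3 = 0
  (v - 5) = -30 / 3 = -10
  v = 5 + (-10) = -5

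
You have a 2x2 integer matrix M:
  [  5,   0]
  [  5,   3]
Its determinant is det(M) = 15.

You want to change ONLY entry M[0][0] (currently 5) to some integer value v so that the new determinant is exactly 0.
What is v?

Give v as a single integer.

det is linear in entry M[0][0]: det = old_det + (v - 5) * C_00
Cofactor C_00 = 3
Want det = 0: 15 + (v - 5) * 3 = 0
  (v - 5) = -15 / 3 = -5
  v = 5 + (-5) = 0

Answer: 0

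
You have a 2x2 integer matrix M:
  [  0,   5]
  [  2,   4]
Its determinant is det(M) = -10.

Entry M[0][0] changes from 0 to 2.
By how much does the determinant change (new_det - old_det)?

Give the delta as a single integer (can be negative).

Answer: 8

Derivation:
Cofactor C_00 = 4
Entry delta = 2 - 0 = 2
Det delta = entry_delta * cofactor = 2 * 4 = 8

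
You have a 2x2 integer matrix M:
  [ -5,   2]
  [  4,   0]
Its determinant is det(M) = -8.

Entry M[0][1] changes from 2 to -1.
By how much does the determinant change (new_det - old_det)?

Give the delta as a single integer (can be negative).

Answer: 12

Derivation:
Cofactor C_01 = -4
Entry delta = -1 - 2 = -3
Det delta = entry_delta * cofactor = -3 * -4 = 12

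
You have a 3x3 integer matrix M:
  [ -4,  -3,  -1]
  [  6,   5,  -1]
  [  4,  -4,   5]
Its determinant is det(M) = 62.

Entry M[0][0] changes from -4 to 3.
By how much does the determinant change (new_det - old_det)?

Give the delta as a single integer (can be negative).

Cofactor C_00 = 21
Entry delta = 3 - -4 = 7
Det delta = entry_delta * cofactor = 7 * 21 = 147

Answer: 147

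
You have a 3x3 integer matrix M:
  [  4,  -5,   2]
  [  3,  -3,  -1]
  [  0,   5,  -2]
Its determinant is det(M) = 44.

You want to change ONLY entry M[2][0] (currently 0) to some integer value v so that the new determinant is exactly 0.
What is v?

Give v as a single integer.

Answer: -4

Derivation:
det is linear in entry M[2][0]: det = old_det + (v - 0) * C_20
Cofactor C_20 = 11
Want det = 0: 44 + (v - 0) * 11 = 0
  (v - 0) = -44 / 11 = -4
  v = 0 + (-4) = -4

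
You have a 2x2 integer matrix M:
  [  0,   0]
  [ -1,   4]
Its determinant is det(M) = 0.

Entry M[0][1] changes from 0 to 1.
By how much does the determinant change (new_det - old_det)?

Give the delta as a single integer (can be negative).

Answer: 1

Derivation:
Cofactor C_01 = 1
Entry delta = 1 - 0 = 1
Det delta = entry_delta * cofactor = 1 * 1 = 1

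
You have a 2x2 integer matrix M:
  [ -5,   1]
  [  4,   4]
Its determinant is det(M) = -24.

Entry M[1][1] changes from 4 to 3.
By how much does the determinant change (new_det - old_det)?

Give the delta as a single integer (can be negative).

Answer: 5

Derivation:
Cofactor C_11 = -5
Entry delta = 3 - 4 = -1
Det delta = entry_delta * cofactor = -1 * -5 = 5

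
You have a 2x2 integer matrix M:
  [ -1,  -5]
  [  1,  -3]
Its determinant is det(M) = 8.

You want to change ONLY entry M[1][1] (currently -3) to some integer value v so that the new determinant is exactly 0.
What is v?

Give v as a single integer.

det is linear in entry M[1][1]: det = old_det + (v - -3) * C_11
Cofactor C_11 = -1
Want det = 0: 8 + (v - -3) * -1 = 0
  (v - -3) = -8 / -1 = 8
  v = -3 + (8) = 5

Answer: 5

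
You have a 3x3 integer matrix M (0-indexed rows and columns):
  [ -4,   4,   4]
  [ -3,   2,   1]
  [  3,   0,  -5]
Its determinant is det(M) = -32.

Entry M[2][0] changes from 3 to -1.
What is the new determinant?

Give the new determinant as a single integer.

Answer: -16

Derivation:
det is linear in row 2: changing M[2][0] by delta changes det by delta * cofactor(2,0).
Cofactor C_20 = (-1)^(2+0) * minor(2,0) = -4
Entry delta = -1 - 3 = -4
Det delta = -4 * -4 = 16
New det = -32 + 16 = -16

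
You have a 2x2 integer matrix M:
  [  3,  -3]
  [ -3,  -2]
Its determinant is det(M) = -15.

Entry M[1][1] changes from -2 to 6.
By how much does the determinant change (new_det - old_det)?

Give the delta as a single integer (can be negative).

Answer: 24

Derivation:
Cofactor C_11 = 3
Entry delta = 6 - -2 = 8
Det delta = entry_delta * cofactor = 8 * 3 = 24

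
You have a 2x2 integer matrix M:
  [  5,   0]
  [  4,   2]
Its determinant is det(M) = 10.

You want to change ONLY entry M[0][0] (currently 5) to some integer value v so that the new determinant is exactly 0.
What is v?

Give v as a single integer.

det is linear in entry M[0][0]: det = old_det + (v - 5) * C_00
Cofactor C_00 = 2
Want det = 0: 10 + (v - 5) * 2 = 0
  (v - 5) = -10 / 2 = -5
  v = 5 + (-5) = 0

Answer: 0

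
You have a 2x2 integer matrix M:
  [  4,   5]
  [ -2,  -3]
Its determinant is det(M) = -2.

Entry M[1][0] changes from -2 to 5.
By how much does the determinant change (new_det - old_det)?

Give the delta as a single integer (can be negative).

Answer: -35

Derivation:
Cofactor C_10 = -5
Entry delta = 5 - -2 = 7
Det delta = entry_delta * cofactor = 7 * -5 = -35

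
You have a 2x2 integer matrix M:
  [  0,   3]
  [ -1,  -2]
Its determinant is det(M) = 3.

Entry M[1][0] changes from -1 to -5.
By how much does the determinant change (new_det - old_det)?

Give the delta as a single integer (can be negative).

Answer: 12

Derivation:
Cofactor C_10 = -3
Entry delta = -5 - -1 = -4
Det delta = entry_delta * cofactor = -4 * -3 = 12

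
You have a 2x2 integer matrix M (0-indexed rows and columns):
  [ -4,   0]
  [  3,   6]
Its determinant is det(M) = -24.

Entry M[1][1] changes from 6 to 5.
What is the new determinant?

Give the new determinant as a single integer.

Answer: -20

Derivation:
det is linear in row 1: changing M[1][1] by delta changes det by delta * cofactor(1,1).
Cofactor C_11 = (-1)^(1+1) * minor(1,1) = -4
Entry delta = 5 - 6 = -1
Det delta = -1 * -4 = 4
New det = -24 + 4 = -20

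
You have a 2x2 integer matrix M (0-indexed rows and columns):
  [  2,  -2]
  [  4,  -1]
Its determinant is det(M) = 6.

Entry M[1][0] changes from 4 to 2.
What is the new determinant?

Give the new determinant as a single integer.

Answer: 2

Derivation:
det is linear in row 1: changing M[1][0] by delta changes det by delta * cofactor(1,0).
Cofactor C_10 = (-1)^(1+0) * minor(1,0) = 2
Entry delta = 2 - 4 = -2
Det delta = -2 * 2 = -4
New det = 6 + -4 = 2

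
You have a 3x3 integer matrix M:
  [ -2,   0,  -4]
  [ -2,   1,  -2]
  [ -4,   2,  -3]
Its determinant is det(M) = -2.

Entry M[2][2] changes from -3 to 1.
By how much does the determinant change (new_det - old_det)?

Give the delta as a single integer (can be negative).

Cofactor C_22 = -2
Entry delta = 1 - -3 = 4
Det delta = entry_delta * cofactor = 4 * -2 = -8

Answer: -8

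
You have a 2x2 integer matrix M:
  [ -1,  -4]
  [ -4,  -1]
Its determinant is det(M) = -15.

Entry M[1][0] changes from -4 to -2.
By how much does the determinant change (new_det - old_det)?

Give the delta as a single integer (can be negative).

Answer: 8

Derivation:
Cofactor C_10 = 4
Entry delta = -2 - -4 = 2
Det delta = entry_delta * cofactor = 2 * 4 = 8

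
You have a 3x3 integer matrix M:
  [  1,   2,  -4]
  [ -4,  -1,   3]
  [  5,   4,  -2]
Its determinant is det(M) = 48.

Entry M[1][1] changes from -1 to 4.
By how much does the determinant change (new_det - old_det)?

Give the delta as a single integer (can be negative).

Answer: 90

Derivation:
Cofactor C_11 = 18
Entry delta = 4 - -1 = 5
Det delta = entry_delta * cofactor = 5 * 18 = 90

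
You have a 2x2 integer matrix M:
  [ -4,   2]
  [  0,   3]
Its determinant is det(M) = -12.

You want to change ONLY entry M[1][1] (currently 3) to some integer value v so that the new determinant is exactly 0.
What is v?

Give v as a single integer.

Answer: 0

Derivation:
det is linear in entry M[1][1]: det = old_det + (v - 3) * C_11
Cofactor C_11 = -4
Want det = 0: -12 + (v - 3) * -4 = 0
  (v - 3) = 12 / -4 = -3
  v = 3 + (-3) = 0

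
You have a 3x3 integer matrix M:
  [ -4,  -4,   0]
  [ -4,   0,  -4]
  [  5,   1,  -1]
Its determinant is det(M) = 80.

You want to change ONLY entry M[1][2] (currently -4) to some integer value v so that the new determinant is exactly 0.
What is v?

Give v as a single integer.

Answer: 1

Derivation:
det is linear in entry M[1][2]: det = old_det + (v - -4) * C_12
Cofactor C_12 = -16
Want det = 0: 80 + (v - -4) * -16 = 0
  (v - -4) = -80 / -16 = 5
  v = -4 + (5) = 1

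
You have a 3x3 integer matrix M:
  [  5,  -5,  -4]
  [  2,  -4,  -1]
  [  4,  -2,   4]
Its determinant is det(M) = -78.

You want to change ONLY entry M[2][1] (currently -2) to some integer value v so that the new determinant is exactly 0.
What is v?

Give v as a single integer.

det is linear in entry M[2][1]: det = old_det + (v - -2) * C_21
Cofactor C_21 = -3
Want det = 0: -78 + (v - -2) * -3 = 0
  (v - -2) = 78 / -3 = -26
  v = -2 + (-26) = -28

Answer: -28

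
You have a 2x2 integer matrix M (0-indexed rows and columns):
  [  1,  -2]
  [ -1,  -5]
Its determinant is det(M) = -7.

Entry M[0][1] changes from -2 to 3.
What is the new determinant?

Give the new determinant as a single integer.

Answer: -2

Derivation:
det is linear in row 0: changing M[0][1] by delta changes det by delta * cofactor(0,1).
Cofactor C_01 = (-1)^(0+1) * minor(0,1) = 1
Entry delta = 3 - -2 = 5
Det delta = 5 * 1 = 5
New det = -7 + 5 = -2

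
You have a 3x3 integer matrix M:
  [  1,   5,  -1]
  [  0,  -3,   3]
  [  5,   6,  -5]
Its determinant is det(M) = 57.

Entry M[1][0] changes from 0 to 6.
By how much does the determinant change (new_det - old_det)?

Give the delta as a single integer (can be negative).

Cofactor C_10 = 19
Entry delta = 6 - 0 = 6
Det delta = entry_delta * cofactor = 6 * 19 = 114

Answer: 114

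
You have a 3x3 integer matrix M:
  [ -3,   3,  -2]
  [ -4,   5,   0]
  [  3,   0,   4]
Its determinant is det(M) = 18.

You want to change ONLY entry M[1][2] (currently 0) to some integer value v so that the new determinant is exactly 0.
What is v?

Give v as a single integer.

Answer: -2

Derivation:
det is linear in entry M[1][2]: det = old_det + (v - 0) * C_12
Cofactor C_12 = 9
Want det = 0: 18 + (v - 0) * 9 = 0
  (v - 0) = -18 / 9 = -2
  v = 0 + (-2) = -2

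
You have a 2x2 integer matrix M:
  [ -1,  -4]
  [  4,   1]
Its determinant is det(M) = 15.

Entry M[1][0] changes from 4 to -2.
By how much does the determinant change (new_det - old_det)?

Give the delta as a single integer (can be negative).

Cofactor C_10 = 4
Entry delta = -2 - 4 = -6
Det delta = entry_delta * cofactor = -6 * 4 = -24

Answer: -24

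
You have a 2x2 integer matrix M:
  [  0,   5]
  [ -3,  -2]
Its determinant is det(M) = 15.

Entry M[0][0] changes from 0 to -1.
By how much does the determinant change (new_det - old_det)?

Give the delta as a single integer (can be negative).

Cofactor C_00 = -2
Entry delta = -1 - 0 = -1
Det delta = entry_delta * cofactor = -1 * -2 = 2

Answer: 2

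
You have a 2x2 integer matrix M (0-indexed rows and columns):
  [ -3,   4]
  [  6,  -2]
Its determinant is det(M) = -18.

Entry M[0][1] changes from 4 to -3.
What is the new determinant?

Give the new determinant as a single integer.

det is linear in row 0: changing M[0][1] by delta changes det by delta * cofactor(0,1).
Cofactor C_01 = (-1)^(0+1) * minor(0,1) = -6
Entry delta = -3 - 4 = -7
Det delta = -7 * -6 = 42
New det = -18 + 42 = 24

Answer: 24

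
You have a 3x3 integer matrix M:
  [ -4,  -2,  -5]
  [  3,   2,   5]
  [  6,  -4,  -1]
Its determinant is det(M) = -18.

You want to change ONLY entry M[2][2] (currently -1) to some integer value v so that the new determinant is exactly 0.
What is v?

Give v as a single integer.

Answer: -10

Derivation:
det is linear in entry M[2][2]: det = old_det + (v - -1) * C_22
Cofactor C_22 = -2
Want det = 0: -18 + (v - -1) * -2 = 0
  (v - -1) = 18 / -2 = -9
  v = -1 + (-9) = -10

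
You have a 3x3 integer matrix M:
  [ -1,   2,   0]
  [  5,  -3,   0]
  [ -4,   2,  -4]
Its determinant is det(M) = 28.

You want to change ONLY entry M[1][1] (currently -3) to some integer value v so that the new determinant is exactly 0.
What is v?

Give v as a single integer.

Answer: -10

Derivation:
det is linear in entry M[1][1]: det = old_det + (v - -3) * C_11
Cofactor C_11 = 4
Want det = 0: 28 + (v - -3) * 4 = 0
  (v - -3) = -28 / 4 = -7
  v = -3 + (-7) = -10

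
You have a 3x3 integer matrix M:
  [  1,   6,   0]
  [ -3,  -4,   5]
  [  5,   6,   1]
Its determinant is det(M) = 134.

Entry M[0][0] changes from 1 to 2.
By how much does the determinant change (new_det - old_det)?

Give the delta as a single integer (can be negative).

Answer: -34

Derivation:
Cofactor C_00 = -34
Entry delta = 2 - 1 = 1
Det delta = entry_delta * cofactor = 1 * -34 = -34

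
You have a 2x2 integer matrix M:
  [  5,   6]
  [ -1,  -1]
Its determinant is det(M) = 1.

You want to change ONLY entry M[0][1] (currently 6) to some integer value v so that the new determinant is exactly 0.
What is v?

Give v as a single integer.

det is linear in entry M[0][1]: det = old_det + (v - 6) * C_01
Cofactor C_01 = 1
Want det = 0: 1 + (v - 6) * 1 = 0
  (v - 6) = -1 / 1 = -1
  v = 6 + (-1) = 5

Answer: 5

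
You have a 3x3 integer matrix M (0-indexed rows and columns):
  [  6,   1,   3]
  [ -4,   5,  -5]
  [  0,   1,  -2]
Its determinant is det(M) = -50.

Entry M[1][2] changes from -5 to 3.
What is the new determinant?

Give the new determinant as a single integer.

det is linear in row 1: changing M[1][2] by delta changes det by delta * cofactor(1,2).
Cofactor C_12 = (-1)^(1+2) * minor(1,2) = -6
Entry delta = 3 - -5 = 8
Det delta = 8 * -6 = -48
New det = -50 + -48 = -98

Answer: -98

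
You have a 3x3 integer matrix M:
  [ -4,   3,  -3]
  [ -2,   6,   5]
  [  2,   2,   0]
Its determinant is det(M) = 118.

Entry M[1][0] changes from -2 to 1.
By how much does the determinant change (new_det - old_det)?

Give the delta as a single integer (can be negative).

Cofactor C_10 = -6
Entry delta = 1 - -2 = 3
Det delta = entry_delta * cofactor = 3 * -6 = -18

Answer: -18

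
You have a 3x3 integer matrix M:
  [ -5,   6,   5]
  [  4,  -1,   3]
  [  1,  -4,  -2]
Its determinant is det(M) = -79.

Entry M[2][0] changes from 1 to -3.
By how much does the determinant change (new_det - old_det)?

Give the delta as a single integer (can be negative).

Answer: -92

Derivation:
Cofactor C_20 = 23
Entry delta = -3 - 1 = -4
Det delta = entry_delta * cofactor = -4 * 23 = -92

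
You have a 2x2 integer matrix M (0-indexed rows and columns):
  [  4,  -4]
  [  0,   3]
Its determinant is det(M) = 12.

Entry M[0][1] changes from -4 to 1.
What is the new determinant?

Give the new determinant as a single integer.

det is linear in row 0: changing M[0][1] by delta changes det by delta * cofactor(0,1).
Cofactor C_01 = (-1)^(0+1) * minor(0,1) = 0
Entry delta = 1 - -4 = 5
Det delta = 5 * 0 = 0
New det = 12 + 0 = 12

Answer: 12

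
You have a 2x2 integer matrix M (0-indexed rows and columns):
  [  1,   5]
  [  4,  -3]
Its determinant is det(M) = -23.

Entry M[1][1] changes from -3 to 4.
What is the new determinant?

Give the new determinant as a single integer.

Answer: -16

Derivation:
det is linear in row 1: changing M[1][1] by delta changes det by delta * cofactor(1,1).
Cofactor C_11 = (-1)^(1+1) * minor(1,1) = 1
Entry delta = 4 - -3 = 7
Det delta = 7 * 1 = 7
New det = -23 + 7 = -16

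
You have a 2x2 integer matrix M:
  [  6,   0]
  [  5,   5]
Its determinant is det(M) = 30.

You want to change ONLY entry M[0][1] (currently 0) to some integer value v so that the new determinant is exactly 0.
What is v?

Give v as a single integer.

Answer: 6

Derivation:
det is linear in entry M[0][1]: det = old_det + (v - 0) * C_01
Cofactor C_01 = -5
Want det = 0: 30 + (v - 0) * -5 = 0
  (v - 0) = -30 / -5 = 6
  v = 0 + (6) = 6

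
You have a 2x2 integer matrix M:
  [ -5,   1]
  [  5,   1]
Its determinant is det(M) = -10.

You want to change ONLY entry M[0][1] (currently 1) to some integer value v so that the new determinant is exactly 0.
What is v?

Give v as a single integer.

det is linear in entry M[0][1]: det = old_det + (v - 1) * C_01
Cofactor C_01 = -5
Want det = 0: -10 + (v - 1) * -5 = 0
  (v - 1) = 10 / -5 = -2
  v = 1 + (-2) = -1

Answer: -1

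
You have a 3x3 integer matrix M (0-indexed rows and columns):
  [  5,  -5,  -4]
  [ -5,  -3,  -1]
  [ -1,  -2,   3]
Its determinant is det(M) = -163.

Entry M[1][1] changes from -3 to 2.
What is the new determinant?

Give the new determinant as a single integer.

det is linear in row 1: changing M[1][1] by delta changes det by delta * cofactor(1,1).
Cofactor C_11 = (-1)^(1+1) * minor(1,1) = 11
Entry delta = 2 - -3 = 5
Det delta = 5 * 11 = 55
New det = -163 + 55 = -108

Answer: -108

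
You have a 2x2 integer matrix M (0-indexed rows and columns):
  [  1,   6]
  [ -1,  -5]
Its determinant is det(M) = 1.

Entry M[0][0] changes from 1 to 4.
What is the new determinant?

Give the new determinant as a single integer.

det is linear in row 0: changing M[0][0] by delta changes det by delta * cofactor(0,0).
Cofactor C_00 = (-1)^(0+0) * minor(0,0) = -5
Entry delta = 4 - 1 = 3
Det delta = 3 * -5 = -15
New det = 1 + -15 = -14

Answer: -14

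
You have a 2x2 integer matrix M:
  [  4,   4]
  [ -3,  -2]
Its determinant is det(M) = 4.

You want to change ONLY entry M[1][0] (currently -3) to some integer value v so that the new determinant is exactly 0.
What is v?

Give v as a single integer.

Answer: -2

Derivation:
det is linear in entry M[1][0]: det = old_det + (v - -3) * C_10
Cofactor C_10 = -4
Want det = 0: 4 + (v - -3) * -4 = 0
  (v - -3) = -4 / -4 = 1
  v = -3 + (1) = -2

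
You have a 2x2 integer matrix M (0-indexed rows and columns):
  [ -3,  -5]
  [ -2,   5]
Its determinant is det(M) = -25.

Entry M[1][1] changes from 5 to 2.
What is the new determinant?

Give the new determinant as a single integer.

Answer: -16

Derivation:
det is linear in row 1: changing M[1][1] by delta changes det by delta * cofactor(1,1).
Cofactor C_11 = (-1)^(1+1) * minor(1,1) = -3
Entry delta = 2 - 5 = -3
Det delta = -3 * -3 = 9
New det = -25 + 9 = -16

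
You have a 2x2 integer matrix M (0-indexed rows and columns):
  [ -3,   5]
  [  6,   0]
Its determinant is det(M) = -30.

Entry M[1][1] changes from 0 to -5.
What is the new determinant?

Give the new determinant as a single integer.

Answer: -15

Derivation:
det is linear in row 1: changing M[1][1] by delta changes det by delta * cofactor(1,1).
Cofactor C_11 = (-1)^(1+1) * minor(1,1) = -3
Entry delta = -5 - 0 = -5
Det delta = -5 * -3 = 15
New det = -30 + 15 = -15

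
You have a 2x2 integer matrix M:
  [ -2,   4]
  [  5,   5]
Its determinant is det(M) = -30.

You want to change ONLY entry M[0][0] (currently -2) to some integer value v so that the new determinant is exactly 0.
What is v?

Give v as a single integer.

Answer: 4

Derivation:
det is linear in entry M[0][0]: det = old_det + (v - -2) * C_00
Cofactor C_00 = 5
Want det = 0: -30 + (v - -2) * 5 = 0
  (v - -2) = 30 / 5 = 6
  v = -2 + (6) = 4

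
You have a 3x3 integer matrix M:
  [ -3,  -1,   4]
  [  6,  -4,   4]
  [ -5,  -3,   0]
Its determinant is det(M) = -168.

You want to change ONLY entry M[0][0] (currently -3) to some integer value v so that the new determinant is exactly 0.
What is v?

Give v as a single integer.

Answer: 11

Derivation:
det is linear in entry M[0][0]: det = old_det + (v - -3) * C_00
Cofactor C_00 = 12
Want det = 0: -168 + (v - -3) * 12 = 0
  (v - -3) = 168 / 12 = 14
  v = -3 + (14) = 11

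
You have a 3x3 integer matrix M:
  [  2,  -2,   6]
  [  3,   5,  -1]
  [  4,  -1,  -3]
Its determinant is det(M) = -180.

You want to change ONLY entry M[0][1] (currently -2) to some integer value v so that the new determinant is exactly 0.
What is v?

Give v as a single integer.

Answer: 34

Derivation:
det is linear in entry M[0][1]: det = old_det + (v - -2) * C_01
Cofactor C_01 = 5
Want det = 0: -180 + (v - -2) * 5 = 0
  (v - -2) = 180 / 5 = 36
  v = -2 + (36) = 34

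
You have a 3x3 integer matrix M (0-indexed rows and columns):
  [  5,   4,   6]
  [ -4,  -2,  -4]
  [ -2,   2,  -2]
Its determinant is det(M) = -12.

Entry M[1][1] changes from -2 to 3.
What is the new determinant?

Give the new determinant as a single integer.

det is linear in row 1: changing M[1][1] by delta changes det by delta * cofactor(1,1).
Cofactor C_11 = (-1)^(1+1) * minor(1,1) = 2
Entry delta = 3 - -2 = 5
Det delta = 5 * 2 = 10
New det = -12 + 10 = -2

Answer: -2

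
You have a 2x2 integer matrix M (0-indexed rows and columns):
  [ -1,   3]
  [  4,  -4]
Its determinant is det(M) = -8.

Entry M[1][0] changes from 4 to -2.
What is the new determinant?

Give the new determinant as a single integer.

Answer: 10

Derivation:
det is linear in row 1: changing M[1][0] by delta changes det by delta * cofactor(1,0).
Cofactor C_10 = (-1)^(1+0) * minor(1,0) = -3
Entry delta = -2 - 4 = -6
Det delta = -6 * -3 = 18
New det = -8 + 18 = 10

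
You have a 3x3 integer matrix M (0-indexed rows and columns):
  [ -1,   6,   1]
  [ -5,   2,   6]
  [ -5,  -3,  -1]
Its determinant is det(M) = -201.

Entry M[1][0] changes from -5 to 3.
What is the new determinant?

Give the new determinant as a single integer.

Answer: -177

Derivation:
det is linear in row 1: changing M[1][0] by delta changes det by delta * cofactor(1,0).
Cofactor C_10 = (-1)^(1+0) * minor(1,0) = 3
Entry delta = 3 - -5 = 8
Det delta = 8 * 3 = 24
New det = -201 + 24 = -177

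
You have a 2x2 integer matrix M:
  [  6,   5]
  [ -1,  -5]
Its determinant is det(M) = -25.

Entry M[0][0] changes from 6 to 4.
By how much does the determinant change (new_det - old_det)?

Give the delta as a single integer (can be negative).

Answer: 10

Derivation:
Cofactor C_00 = -5
Entry delta = 4 - 6 = -2
Det delta = entry_delta * cofactor = -2 * -5 = 10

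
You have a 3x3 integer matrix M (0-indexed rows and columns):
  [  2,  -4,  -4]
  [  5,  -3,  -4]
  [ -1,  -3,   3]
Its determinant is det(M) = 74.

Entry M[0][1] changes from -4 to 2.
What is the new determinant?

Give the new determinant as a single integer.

Answer: 8

Derivation:
det is linear in row 0: changing M[0][1] by delta changes det by delta * cofactor(0,1).
Cofactor C_01 = (-1)^(0+1) * minor(0,1) = -11
Entry delta = 2 - -4 = 6
Det delta = 6 * -11 = -66
New det = 74 + -66 = 8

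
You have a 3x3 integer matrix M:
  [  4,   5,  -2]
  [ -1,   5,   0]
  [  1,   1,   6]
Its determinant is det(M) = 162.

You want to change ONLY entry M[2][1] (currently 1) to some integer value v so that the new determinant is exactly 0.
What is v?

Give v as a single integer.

det is linear in entry M[2][1]: det = old_det + (v - 1) * C_21
Cofactor C_21 = 2
Want det = 0: 162 + (v - 1) * 2 = 0
  (v - 1) = -162 / 2 = -81
  v = 1 + (-81) = -80

Answer: -80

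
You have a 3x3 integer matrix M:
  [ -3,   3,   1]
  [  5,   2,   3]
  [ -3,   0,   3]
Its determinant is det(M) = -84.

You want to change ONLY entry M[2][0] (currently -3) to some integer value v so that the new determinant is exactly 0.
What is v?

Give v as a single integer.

Answer: 9

Derivation:
det is linear in entry M[2][0]: det = old_det + (v - -3) * C_20
Cofactor C_20 = 7
Want det = 0: -84 + (v - -3) * 7 = 0
  (v - -3) = 84 / 7 = 12
  v = -3 + (12) = 9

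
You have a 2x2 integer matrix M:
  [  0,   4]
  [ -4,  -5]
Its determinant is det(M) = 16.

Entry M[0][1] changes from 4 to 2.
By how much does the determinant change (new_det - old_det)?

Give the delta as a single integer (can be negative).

Answer: -8

Derivation:
Cofactor C_01 = 4
Entry delta = 2 - 4 = -2
Det delta = entry_delta * cofactor = -2 * 4 = -8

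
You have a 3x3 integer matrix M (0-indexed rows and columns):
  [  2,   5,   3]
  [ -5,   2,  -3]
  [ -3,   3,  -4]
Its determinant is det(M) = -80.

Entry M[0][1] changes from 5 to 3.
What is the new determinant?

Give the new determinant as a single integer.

det is linear in row 0: changing M[0][1] by delta changes det by delta * cofactor(0,1).
Cofactor C_01 = (-1)^(0+1) * minor(0,1) = -11
Entry delta = 3 - 5 = -2
Det delta = -2 * -11 = 22
New det = -80 + 22 = -58

Answer: -58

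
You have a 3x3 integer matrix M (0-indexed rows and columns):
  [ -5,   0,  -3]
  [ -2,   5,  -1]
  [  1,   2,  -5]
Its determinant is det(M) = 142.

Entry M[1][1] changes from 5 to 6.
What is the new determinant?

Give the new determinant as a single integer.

Answer: 170

Derivation:
det is linear in row 1: changing M[1][1] by delta changes det by delta * cofactor(1,1).
Cofactor C_11 = (-1)^(1+1) * minor(1,1) = 28
Entry delta = 6 - 5 = 1
Det delta = 1 * 28 = 28
New det = 142 + 28 = 170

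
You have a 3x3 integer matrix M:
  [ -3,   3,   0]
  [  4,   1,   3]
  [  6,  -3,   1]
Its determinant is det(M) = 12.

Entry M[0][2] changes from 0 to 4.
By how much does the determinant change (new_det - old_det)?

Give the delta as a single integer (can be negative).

Answer: -72

Derivation:
Cofactor C_02 = -18
Entry delta = 4 - 0 = 4
Det delta = entry_delta * cofactor = 4 * -18 = -72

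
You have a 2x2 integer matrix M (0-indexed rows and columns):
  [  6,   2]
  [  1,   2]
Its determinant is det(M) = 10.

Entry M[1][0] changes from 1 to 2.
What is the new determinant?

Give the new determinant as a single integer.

det is linear in row 1: changing M[1][0] by delta changes det by delta * cofactor(1,0).
Cofactor C_10 = (-1)^(1+0) * minor(1,0) = -2
Entry delta = 2 - 1 = 1
Det delta = 1 * -2 = -2
New det = 10 + -2 = 8

Answer: 8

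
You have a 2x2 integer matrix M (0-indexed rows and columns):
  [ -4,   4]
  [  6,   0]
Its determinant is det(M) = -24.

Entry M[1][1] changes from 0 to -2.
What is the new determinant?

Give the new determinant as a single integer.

Answer: -16

Derivation:
det is linear in row 1: changing M[1][1] by delta changes det by delta * cofactor(1,1).
Cofactor C_11 = (-1)^(1+1) * minor(1,1) = -4
Entry delta = -2 - 0 = -2
Det delta = -2 * -4 = 8
New det = -24 + 8 = -16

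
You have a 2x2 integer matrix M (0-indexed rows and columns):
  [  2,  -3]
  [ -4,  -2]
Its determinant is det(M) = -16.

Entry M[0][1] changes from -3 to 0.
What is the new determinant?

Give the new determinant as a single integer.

det is linear in row 0: changing M[0][1] by delta changes det by delta * cofactor(0,1).
Cofactor C_01 = (-1)^(0+1) * minor(0,1) = 4
Entry delta = 0 - -3 = 3
Det delta = 3 * 4 = 12
New det = -16 + 12 = -4

Answer: -4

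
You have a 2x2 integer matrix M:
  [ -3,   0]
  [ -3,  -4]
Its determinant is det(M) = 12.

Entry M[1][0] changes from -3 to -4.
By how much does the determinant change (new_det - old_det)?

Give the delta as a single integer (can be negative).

Cofactor C_10 = 0
Entry delta = -4 - -3 = -1
Det delta = entry_delta * cofactor = -1 * 0 = 0

Answer: 0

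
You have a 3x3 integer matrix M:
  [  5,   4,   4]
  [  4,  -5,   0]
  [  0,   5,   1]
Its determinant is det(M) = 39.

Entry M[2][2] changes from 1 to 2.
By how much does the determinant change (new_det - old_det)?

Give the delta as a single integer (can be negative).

Answer: -41

Derivation:
Cofactor C_22 = -41
Entry delta = 2 - 1 = 1
Det delta = entry_delta * cofactor = 1 * -41 = -41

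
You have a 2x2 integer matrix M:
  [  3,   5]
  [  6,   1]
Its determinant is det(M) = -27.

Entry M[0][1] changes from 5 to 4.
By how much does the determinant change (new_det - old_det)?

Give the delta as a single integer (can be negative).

Answer: 6

Derivation:
Cofactor C_01 = -6
Entry delta = 4 - 5 = -1
Det delta = entry_delta * cofactor = -1 * -6 = 6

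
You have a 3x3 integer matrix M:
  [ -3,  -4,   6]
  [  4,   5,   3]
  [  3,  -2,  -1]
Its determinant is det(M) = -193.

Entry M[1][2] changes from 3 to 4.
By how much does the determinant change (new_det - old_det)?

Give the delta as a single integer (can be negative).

Cofactor C_12 = -18
Entry delta = 4 - 3 = 1
Det delta = entry_delta * cofactor = 1 * -18 = -18

Answer: -18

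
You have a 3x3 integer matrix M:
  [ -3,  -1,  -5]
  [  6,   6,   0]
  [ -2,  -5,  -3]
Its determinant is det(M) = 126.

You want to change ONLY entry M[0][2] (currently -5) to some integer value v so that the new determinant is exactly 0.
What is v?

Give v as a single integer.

Answer: 2

Derivation:
det is linear in entry M[0][2]: det = old_det + (v - -5) * C_02
Cofactor C_02 = -18
Want det = 0: 126 + (v - -5) * -18 = 0
  (v - -5) = -126 / -18 = 7
  v = -5 + (7) = 2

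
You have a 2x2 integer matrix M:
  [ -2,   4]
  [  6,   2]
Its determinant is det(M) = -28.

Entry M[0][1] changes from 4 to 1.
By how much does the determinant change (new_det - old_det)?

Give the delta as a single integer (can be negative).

Cofactor C_01 = -6
Entry delta = 1 - 4 = -3
Det delta = entry_delta * cofactor = -3 * -6 = 18

Answer: 18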